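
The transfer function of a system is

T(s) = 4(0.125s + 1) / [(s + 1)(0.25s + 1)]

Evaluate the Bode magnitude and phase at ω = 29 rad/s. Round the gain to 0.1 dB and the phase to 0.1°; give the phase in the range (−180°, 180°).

-23.0 dB, -95.6°

At ω = 29 rad/s:
zero (1 + j29·0.125) = 1 + j3.625 → |·| ≈ 3.7604, ∠ ≈ 74.58°
pole (1 + j29·1) = 1 + j29 → |·| ≈ 29.017, ∠ ≈ 88.03°
pole (1 + j29·0.25) = 1 + j7.25 → |·| ≈ 7.3186, ∠ ≈ 82.15°
|T| = 4 · 3.7604 / (29.017 · 7.3186) ≈ 0.070829
Gain = 20 log₁₀(0.070829) ≈ -23.00 dB
∠T = (74.58°) − (88.03° + 82.15°) = -95.60°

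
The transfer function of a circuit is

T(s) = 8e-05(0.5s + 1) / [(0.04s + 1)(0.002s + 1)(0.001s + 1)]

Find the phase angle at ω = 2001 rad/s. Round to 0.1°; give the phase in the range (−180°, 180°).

At ω = 2001 rad/s:
zero (1 + j2001·0.5) = 1 + j1000.5 → |·| ≈ 1000.5, ∠ ≈ 89.94°
pole (1 + j2001·0.04) = 1 + j80.04 → |·| ≈ 80.046, ∠ ≈ 89.28°
pole (1 + j2001·0.002) = 1 + j4.002 → |·| ≈ 4.125, ∠ ≈ 75.97°
pole (1 + j2001·0.001) = 1 + j2.001 → |·| ≈ 2.237, ∠ ≈ 63.45°
∠T = (89.94°) − (89.28° + 75.97° + 63.45°) = -138.76°

-138.8°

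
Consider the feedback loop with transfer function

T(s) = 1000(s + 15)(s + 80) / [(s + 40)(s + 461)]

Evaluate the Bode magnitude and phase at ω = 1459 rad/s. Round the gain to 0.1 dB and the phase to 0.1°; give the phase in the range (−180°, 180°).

59.6 dB, 15.4°

At s = jω = j1459:
zero (s+15): 15 + j1459 → |·| = √(15²+1459²) = √2128906 ≈ 1459.1, ∠ = arctan(1459/15) ≈ 89.41°
zero (s+80): 80 + j1459 → |·| = √(80²+1459²) = √2135081 ≈ 1461.2, ∠ = arctan(1459/80) ≈ 86.86°
pole (s+40): 40 + j1459 → |·| = √(40²+1459²) = √2130281 ≈ 1459.5, ∠ = arctan(1459/40) ≈ 88.43°
pole (s+461): 461 + j1459 → |·| = √(461²+1459²) = √2341202 ≈ 1530.1, ∠ = arctan(1459/461) ≈ 72.47°
|T| = 1000 · 2.132e+06 / 2.2332e+06 ≈ 954.68
Gain = 20 log₁₀(954.68) ≈ 59.60 dB
∠T = 176.27° − 160.90° = 15.37°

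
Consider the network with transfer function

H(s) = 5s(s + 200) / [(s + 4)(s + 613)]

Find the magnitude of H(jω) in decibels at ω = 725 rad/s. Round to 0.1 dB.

12.0 dB

At s = jω = j725:
zero (s+200): 200 + j725 → |·| = √(200²+725²) = √565625 ≈ 752.08, ∠ = arctan(725/200) ≈ 74.58°
zero at origin: s = j725 → |·| = 725, ∠ = 90.00°
pole (s+4): 4 + j725 → |·| = √(4²+725²) = √525641 ≈ 725.01, ∠ = arctan(725/4) ≈ 89.68°
pole (s+613): 613 + j725 → |·| = √(613²+725²) = √901394 ≈ 949.42, ∠ = arctan(725/613) ≈ 49.78°
|H| = 5 · 5.4526e+05 / 6.8834e+05 ≈ 3.9607
Gain = 20 log₁₀(3.9607) ≈ 11.96 dB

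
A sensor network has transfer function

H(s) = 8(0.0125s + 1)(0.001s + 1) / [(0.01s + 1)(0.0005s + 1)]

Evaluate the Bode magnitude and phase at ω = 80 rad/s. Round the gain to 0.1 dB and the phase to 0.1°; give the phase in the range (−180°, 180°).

At ω = 80 rad/s:
zero (1 + j80·0.0125) = 1 + j1 → |·| ≈ 1.4142, ∠ ≈ 45.00°
zero (1 + j80·0.001) = 1 + j0.08 → |·| ≈ 1.0032, ∠ ≈ 4.57°
pole (1 + j80·0.01) = 1 + j0.8 → |·| ≈ 1.2806, ∠ ≈ 38.66°
pole (1 + j80·0.0005) = 1 + j0.04 → |·| ≈ 1.0008, ∠ ≈ 2.29°
|H| = 8 · 1.4142 · 1.0032 / (1.2806 · 1.0008) ≈ 8.8558
Gain = 20 log₁₀(8.8558) ≈ 18.94 dB
∠H = (45.00° + 4.57°) − (38.66° + 2.29°) = 8.62°

18.9 dB, 8.6°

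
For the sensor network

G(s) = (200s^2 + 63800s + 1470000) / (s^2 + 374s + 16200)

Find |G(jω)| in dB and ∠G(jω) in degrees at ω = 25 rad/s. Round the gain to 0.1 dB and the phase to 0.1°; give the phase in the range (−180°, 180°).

41.2 dB, 18.9°

Substitute s = j25:
Numerator: 200(j25)^2 + 63800(j25) + 1470000 = 1345000 + j1595000
Denominator: (j25)^2 + 374(j25) + 16200 = 15575 + j9350
|N| = √(1345000² + 1595000²) ≈ 2.0864e+06, ∠N ≈ 49.86°
|D| = √(15575² + 9350²) ≈ 18166, ∠D ≈ 30.98°
|G| = 2.0864e+06 / 18166 ≈ 114.85
Gain = 20 log₁₀(114.85) ≈ 41.20 dB
∠G = 49.86° − 30.98° = 18.88°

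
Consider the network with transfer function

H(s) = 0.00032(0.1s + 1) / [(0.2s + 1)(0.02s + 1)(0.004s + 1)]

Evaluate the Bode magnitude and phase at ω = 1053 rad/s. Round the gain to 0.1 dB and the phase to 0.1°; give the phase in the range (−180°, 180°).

-115.1 dB, -164.2°

At ω = 1053 rad/s:
zero (1 + j1053·0.1) = 1 + j105.3 → |·| ≈ 105.3, ∠ ≈ 89.46°
pole (1 + j1053·0.2) = 1 + j210.6 → |·| ≈ 210.6, ∠ ≈ 89.73°
pole (1 + j1053·0.02) = 1 + j21.06 → |·| ≈ 21.084, ∠ ≈ 87.28°
pole (1 + j1053·0.004) = 1 + j4.212 → |·| ≈ 4.3291, ∠ ≈ 76.64°
|H| = 0.00032 · 105.3 / (210.6 · 21.084 · 4.3291) ≈ 1.7529e-06
Gain = 20 log₁₀(1.7529e-06) ≈ -115.12 dB
∠H = (89.46°) − (89.73° + 87.28° + 76.64°) = -164.19°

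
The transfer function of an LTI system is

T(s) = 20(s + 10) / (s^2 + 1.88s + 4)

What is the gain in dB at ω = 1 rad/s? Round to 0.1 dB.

At s = jω = j1:
zero (s+10): 10 + j1 → |·| = √(10²+1²) = √101 ≈ 10.05, ∠ = arctan(1/10) ≈ 5.71°
quadratic: (j1)² + 1.88·j1 + 4 = 3 + j1.88 → |·| ≈ 3.5404, ∠ ≈ 32.07°
|T| = 20 · 10.05 / 3.5404 ≈ 56.773
Gain = 20 log₁₀(56.773) ≈ 35.08 dB

35.1 dB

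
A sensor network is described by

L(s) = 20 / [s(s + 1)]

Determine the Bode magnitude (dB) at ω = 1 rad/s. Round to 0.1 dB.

23.0 dB

At s = jω = j1:
pole (s+1): 1 + j1 → |·| = √(1²+1²) = √2 ≈ 1.4142, ∠ = arctan(1/1) ≈ 45.00°
pole at origin: |s| = 1, ∠ = 90.00° (in denominator)
|L| = 20 / 1.4142 ≈ 14.142
Gain = 20 log₁₀(14.142) ≈ 23.01 dB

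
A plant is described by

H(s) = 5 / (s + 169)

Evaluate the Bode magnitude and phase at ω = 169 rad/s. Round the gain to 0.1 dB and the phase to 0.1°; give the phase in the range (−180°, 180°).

Substitute s = j169:
Numerator: 5 = 5 + j0
Denominator: (j169) + 169 = 169 + j169
|N| = √(5² + 0²) ≈ 5, ∠N ≈ 0.00°
|D| = √(169² + 169²) ≈ 239, ∠D ≈ 45.00°
|H| = 5 / 239 ≈ 0.020921
Gain = 20 log₁₀(0.020921) ≈ -33.59 dB
∠H = 0.00° − 45.00° = -45.00°

-33.6 dB, -45.0°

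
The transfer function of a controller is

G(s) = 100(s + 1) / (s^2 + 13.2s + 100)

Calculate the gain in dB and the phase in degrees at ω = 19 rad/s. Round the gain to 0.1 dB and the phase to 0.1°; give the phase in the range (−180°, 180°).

At s = jω = j19:
zero (s+1): 1 + j19 → |·| = √(1²+19²) = √362 ≈ 19.026, ∠ = arctan(19/1) ≈ 86.99°
quadratic: (j19)² + 13.2·j19 + 100 = -261 + j250.8 → |·| ≈ 361.97, ∠ ≈ 136.14°
|G| = 100 · 19.026 / 361.97 ≈ 5.2562
Gain = 20 log₁₀(5.2562) ≈ 14.41 dB
∠G = 86.99° − 136.14° = -49.15°

14.4 dB, -49.2°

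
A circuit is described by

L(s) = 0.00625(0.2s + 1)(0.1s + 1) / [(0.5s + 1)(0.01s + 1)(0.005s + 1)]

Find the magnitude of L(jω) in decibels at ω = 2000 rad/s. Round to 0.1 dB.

-52.1 dB

At ω = 2000 rad/s:
zero (1 + j2000·0.2) = 1 + j400 → |·| ≈ 400, ∠ ≈ 89.86°
zero (1 + j2000·0.1) = 1 + j200 → |·| ≈ 200, ∠ ≈ 89.71°
pole (1 + j2000·0.5) = 1 + j1000 → |·| ≈ 1000, ∠ ≈ 89.94°
pole (1 + j2000·0.01) = 1 + j20 → |·| ≈ 20.025, ∠ ≈ 87.14°
pole (1 + j2000·0.005) = 1 + j10 → |·| ≈ 10.05, ∠ ≈ 84.29°
|L| = 0.00625 · 400 · 200 / (1000 · 20.025 · 10.05) ≈ 0.0024845
Gain = 20 log₁₀(0.0024845) ≈ -52.10 dB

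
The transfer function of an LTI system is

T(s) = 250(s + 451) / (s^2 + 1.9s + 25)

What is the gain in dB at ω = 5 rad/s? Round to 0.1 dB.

81.5 dB

At s = jω = j5:
zero (s+451): 451 + j5 → |·| = √(451²+5²) = √203426 ≈ 451.03, ∠ = arctan(5/451) ≈ 0.64°
quadratic: (j5)² + 1.9·j5 + 25 = 0 + j9.5 → |·| ≈ 9.5, ∠ ≈ 90.00°
|T| = 250 · 451.03 / 9.5 ≈ 11869
Gain = 20 log₁₀(11869) ≈ 81.49 dB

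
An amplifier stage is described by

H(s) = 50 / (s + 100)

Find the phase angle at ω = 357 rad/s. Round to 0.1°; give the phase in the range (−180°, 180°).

At s = jω = j357:
pole (s+100): 100 + j357 → |·| = √(100²+357²) = √137449 ≈ 370.74, ∠ = arctan(357/100) ≈ 74.35°
∠H = 0.00° − 74.35° = -74.35°

-74.4°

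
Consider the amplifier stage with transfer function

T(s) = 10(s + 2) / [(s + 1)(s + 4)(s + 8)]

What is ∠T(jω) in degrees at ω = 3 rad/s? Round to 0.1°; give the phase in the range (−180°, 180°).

-72.7°

At s = jω = j3:
zero (s+2): 2 + j3 → |·| = √(2²+3²) = √13 ≈ 3.6056, ∠ = arctan(3/2) ≈ 56.31°
pole (s+1): 1 + j3 → |·| = √(1²+3²) = √10 ≈ 3.1623, ∠ = arctan(3/1) ≈ 71.57°
pole (s+4): 4 + j3 → |·| = √(4²+3²) = √25 ≈ 5, ∠ = arctan(3/4) ≈ 36.87°
pole (s+8): 8 + j3 → |·| = √(8²+3²) = √73 ≈ 8.544, ∠ = arctan(3/8) ≈ 20.56°
∠T = 56.31° − 129.00° = -72.69°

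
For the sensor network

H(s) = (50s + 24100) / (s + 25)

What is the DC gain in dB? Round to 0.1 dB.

H(0) = 24100 / 25 = 964
20 log₁₀(964) ≈ 59.68 dB

59.7 dB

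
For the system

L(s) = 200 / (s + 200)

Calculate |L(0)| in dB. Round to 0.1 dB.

L(0) = 200 / (200) = 1
20 log₁₀(1) ≈ 0.00 dB

0.0 dB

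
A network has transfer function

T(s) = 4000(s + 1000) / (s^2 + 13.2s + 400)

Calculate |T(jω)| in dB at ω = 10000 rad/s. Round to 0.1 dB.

At s = jω = j10000:
zero (s+1000): 1000 + j10000 → |·| = √(1000²+10000²) = √101000000 ≈ 10050, ∠ = arctan(10000/1000) ≈ 84.29°
quadratic: (j10000)² + 13.2·j10000 + 400 = -99999600 + j132000 → |·| ≈ 1e+08, ∠ ≈ 179.92°
|T| = 4000 · 10050 / 1e+08 ≈ 0.402
Gain = 20 log₁₀(0.402) ≈ -7.92 dB

-7.9 dB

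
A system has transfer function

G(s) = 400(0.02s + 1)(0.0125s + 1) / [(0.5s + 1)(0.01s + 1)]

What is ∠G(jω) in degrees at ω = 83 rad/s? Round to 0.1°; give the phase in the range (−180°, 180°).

-23.3°

At ω = 83 rad/s:
zero (1 + j83·0.02) = 1 + j1.66 → |·| ≈ 1.9379, ∠ ≈ 58.93°
zero (1 + j83·0.0125) = 1 + j1.0375 → |·| ≈ 1.441, ∠ ≈ 46.05°
pole (1 + j83·0.5) = 1 + j41.5 → |·| ≈ 41.512, ∠ ≈ 88.62°
pole (1 + j83·0.01) = 1 + j0.83 → |·| ≈ 1.2996, ∠ ≈ 39.69°
∠G = (58.93° + 46.05°) − (88.62° + 39.69°) = -23.33°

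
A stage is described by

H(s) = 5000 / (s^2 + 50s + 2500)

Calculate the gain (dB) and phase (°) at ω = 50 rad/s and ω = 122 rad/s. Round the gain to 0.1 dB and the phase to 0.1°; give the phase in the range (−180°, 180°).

At s = jω = j50:
quadratic: (j50)² + 50·j50 + 2500 = 0 + j2500 → |·| ≈ 2500, ∠ ≈ 90.00°
|H| = 5000 / 2500 ≈ 2
Gain = 20 log₁₀(2) ≈ 6.02 dB
∠H = 0.00° − 90.00° = -90.00°

At s = jω = j122:
quadratic: (j122)² + 50·j122 + 2500 = -12384 + j6100 → |·| ≈ 13805, ∠ ≈ 153.78°
|H| = 5000 / 13805 ≈ 0.36219
Gain = 20 log₁₀(0.36219) ≈ -8.82 dB
∠H = 0.00° − 153.78° = -153.78°

ω = 50: 6.0 dB, -90.0°; ω = 122: -8.8 dB, -153.8°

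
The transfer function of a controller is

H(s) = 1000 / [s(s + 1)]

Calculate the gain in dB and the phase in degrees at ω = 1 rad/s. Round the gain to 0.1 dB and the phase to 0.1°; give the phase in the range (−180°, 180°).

At s = jω = j1:
pole (s+1): 1 + j1 → |·| = √(1²+1²) = √2 ≈ 1.4142, ∠ = arctan(1/1) ≈ 45.00°
pole at origin: |s| = 1, ∠ = 90.00° (in denominator)
|H| = 1000 / 1.4142 ≈ 707.11
Gain = 20 log₁₀(707.11) ≈ 56.99 dB
∠H = 0.00° − 135.00° = -135.00°

57.0 dB, -135.0°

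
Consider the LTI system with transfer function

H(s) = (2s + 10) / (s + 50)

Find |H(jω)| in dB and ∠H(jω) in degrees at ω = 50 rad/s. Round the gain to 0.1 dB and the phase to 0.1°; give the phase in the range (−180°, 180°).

Substitute s = j50:
Numerator: 2(j50) + 10 = 10 + j100
Denominator: (j50) + 50 = 50 + j50
|N| = √(10² + 100²) ≈ 100.5, ∠N ≈ 84.29°
|D| = √(50² + 50²) ≈ 70.711, ∠D ≈ 45.00°
|H| = 100.5 / 70.711 ≈ 1.4213
Gain = 20 log₁₀(1.4213) ≈ 3.05 dB
∠H = 84.29° − 45.00° = 39.29°

3.1 dB, 39.3°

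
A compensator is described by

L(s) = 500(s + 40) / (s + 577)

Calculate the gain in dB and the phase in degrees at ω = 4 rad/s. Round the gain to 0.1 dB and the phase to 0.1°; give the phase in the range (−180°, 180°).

30.8 dB, 5.3°

At s = jω = j4:
zero (s+40): 40 + j4 → |·| = √(40²+4²) = √1616 ≈ 40.2, ∠ = arctan(4/40) ≈ 5.71°
pole (s+577): 577 + j4 → |·| = √(577²+4²) = √332945 ≈ 577.01, ∠ = arctan(4/577) ≈ 0.40°
|L| = 500 · 40.2 / 577.01 ≈ 34.835
Gain = 20 log₁₀(34.835) ≈ 30.84 dB
∠L = 5.71° − 0.40° = 5.31°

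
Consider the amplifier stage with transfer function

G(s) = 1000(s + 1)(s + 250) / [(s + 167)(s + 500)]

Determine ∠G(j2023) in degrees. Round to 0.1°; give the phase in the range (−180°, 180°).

At s = jω = j2023:
zero (s+1): 1 + j2023 → |·| = √(1²+2023²) = √4092530 ≈ 2023, ∠ = arctan(2023/1) ≈ 89.97°
zero (s+250): 250 + j2023 → |·| = √(250²+2023²) = √4155029 ≈ 2038.4, ∠ = arctan(2023/250) ≈ 82.96°
pole (s+167): 167 + j2023 → |·| = √(167²+2023²) = √4120418 ≈ 2029.9, ∠ = arctan(2023/167) ≈ 85.28°
pole (s+500): 500 + j2023 → |·| = √(500²+2023²) = √4342529 ≈ 2083.9, ∠ = arctan(2023/500) ≈ 76.12°
∠G = 172.93° − 161.40° = 11.53°

11.5°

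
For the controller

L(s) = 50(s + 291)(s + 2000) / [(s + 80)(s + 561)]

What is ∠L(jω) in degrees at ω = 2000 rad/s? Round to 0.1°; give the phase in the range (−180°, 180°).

-35.3°

At s = jω = j2000:
zero (s+291): 291 + j2000 → |·| = √(291²+2000²) = √4084681 ≈ 2021.1, ∠ = arctan(2000/291) ≈ 81.72°
zero (s+2000): 2000 + j2000 → |·| = √(2000²+2000²) = √8000000 ≈ 2828.4, ∠ = arctan(2000/2000) ≈ 45.00°
pole (s+80): 80 + j2000 → |·| = √(80²+2000²) = √4006400 ≈ 2001.6, ∠ = arctan(2000/80) ≈ 87.71°
pole (s+561): 561 + j2000 → |·| = √(561²+2000²) = √4314721 ≈ 2077.2, ∠ = arctan(2000/561) ≈ 74.33°
∠L = 126.72° − 162.04° = -35.32°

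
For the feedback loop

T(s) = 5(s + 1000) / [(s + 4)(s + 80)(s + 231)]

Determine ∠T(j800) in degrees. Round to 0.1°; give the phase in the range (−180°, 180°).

At s = jω = j800:
zero (s+1000): 1000 + j800 → |·| = √(1000²+800²) = √1640000 ≈ 1280.6, ∠ = arctan(800/1000) ≈ 38.66°
pole (s+4): 4 + j800 → |·| = √(4²+800²) = √640016 ≈ 800.01, ∠ = arctan(800/4) ≈ 89.71°
pole (s+80): 80 + j800 → |·| = √(80²+800²) = √646400 ≈ 803.99, ∠ = arctan(800/80) ≈ 84.29°
pole (s+231): 231 + j800 → |·| = √(231²+800²) = √693361 ≈ 832.68, ∠ = arctan(800/231) ≈ 73.89°
∠T = 38.66° − 247.89° = -209.23° ≡ 150.77° (principal value)

150.8°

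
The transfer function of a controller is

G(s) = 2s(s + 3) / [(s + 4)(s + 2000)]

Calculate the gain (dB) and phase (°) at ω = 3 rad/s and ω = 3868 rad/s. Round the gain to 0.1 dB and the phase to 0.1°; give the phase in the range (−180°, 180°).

At s = jω = j3:
zero (s+3): 3 + j3 → |·| = √(3²+3²) = √18 ≈ 4.2426, ∠ = arctan(3/3) ≈ 45.00°
zero at origin: s = j3 → |·| = 3, ∠ = 90.00°
pole (s+4): 4 + j3 → |·| = √(4²+3²) = √25 ≈ 5, ∠ = arctan(3/4) ≈ 36.87°
pole (s+2000): 2000 + j3 → |·| = √(2000²+3²) = √4000009 ≈ 2000, ∠ = arctan(3/2000) ≈ 0.09°
|G| = 2 · 12.728 / 10000 ≈ 0.0025456
Gain = 20 log₁₀(0.0025456) ≈ -51.88 dB
∠G = 135.00° − 36.96° = 98.04°

At s = jω = j3868:
zero (s+3): 3 + j3868 → |·| = √(3²+3868²) = √14961433 ≈ 3868, ∠ = arctan(3868/3) ≈ 89.96°
zero at origin: s = j3868 → |·| = 3868, ∠ = 90.00°
pole (s+4): 4 + j3868 → |·| = √(4²+3868²) = √14961440 ≈ 3868, ∠ = arctan(3868/4) ≈ 89.94°
pole (s+2000): 2000 + j3868 → |·| = √(2000²+3868²) = √18961424 ≈ 4354.5, ∠ = arctan(3868/2000) ≈ 62.66°
|G| = 2 · 1.4961e+07 / 1.6843e+07 ≈ 1.7765
Gain = 20 log₁₀(1.7765) ≈ 4.99 dB
∠G = 179.96° − 152.60° = 27.36°

ω = 3: -51.9 dB, 98.0°; ω = 3868: 5.0 dB, 27.4°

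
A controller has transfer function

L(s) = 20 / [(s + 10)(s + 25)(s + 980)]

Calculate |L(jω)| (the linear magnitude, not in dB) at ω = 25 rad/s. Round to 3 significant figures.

At s = jω = j25:
pole (s+10): 10 + j25 → |·| = √(10²+25²) = √725 ≈ 26.926, ∠ = arctan(25/10) ≈ 68.20°
pole (s+25): 25 + j25 → |·| = √(25²+25²) = √1250 ≈ 35.355, ∠ = arctan(25/25) ≈ 45.00°
pole (s+980): 980 + j25 → |·| = √(980²+25²) = √961025 ≈ 980.32, ∠ = arctan(25/980) ≈ 1.46°
|L| = 20 / 9.3323e+05 ≈ 2.1431e-05

2.14e-05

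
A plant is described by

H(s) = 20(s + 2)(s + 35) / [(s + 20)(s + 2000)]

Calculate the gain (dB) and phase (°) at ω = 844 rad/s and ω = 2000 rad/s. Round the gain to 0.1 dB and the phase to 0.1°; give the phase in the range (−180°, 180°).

At s = jω = j844:
zero (s+2): 2 + j844 → |·| = √(2²+844²) = √712340 ≈ 844, ∠ = arctan(844/2) ≈ 89.86°
zero (s+35): 35 + j844 → |·| = √(35²+844²) = √713561 ≈ 844.73, ∠ = arctan(844/35) ≈ 87.63°
pole (s+20): 20 + j844 → |·| = √(20²+844²) = √712736 ≈ 844.24, ∠ = arctan(844/20) ≈ 88.64°
pole (s+2000): 2000 + j844 → |·| = √(2000²+844²) = √4712336 ≈ 2170.8, ∠ = arctan(844/2000) ≈ 22.88°
|H| = 20 · 7.1295e+05 / 1.8327e+06 ≈ 7.7803
Gain = 20 log₁₀(7.7803) ≈ 17.82 dB
∠H = 177.49° − 111.52° = 65.97°

At s = jω = j2000:
zero (s+2): 2 + j2000 → |·| = √(2²+2000²) = √4000004 ≈ 2000, ∠ = arctan(2000/2) ≈ 89.94°
zero (s+35): 35 + j2000 → |·| = √(35²+2000²) = √4001225 ≈ 2000.3, ∠ = arctan(2000/35) ≈ 89.00°
pole (s+20): 20 + j2000 → |·| = √(20²+2000²) = √4000400 ≈ 2000.1, ∠ = arctan(2000/20) ≈ 89.43°
pole (s+2000): 2000 + j2000 → |·| = √(2000²+2000²) = √8000000 ≈ 2828.4, ∠ = arctan(2000/2000) ≈ 45.00°
|H| = 20 · 4.0006e+06 / 5.6571e+06 ≈ 14.144
Gain = 20 log₁₀(14.144) ≈ 23.01 dB
∠H = 178.94° − 134.43° = 44.51°

ω = 844: 17.8 dB, 66.0°; ω = 2000: 23.0 dB, 44.5°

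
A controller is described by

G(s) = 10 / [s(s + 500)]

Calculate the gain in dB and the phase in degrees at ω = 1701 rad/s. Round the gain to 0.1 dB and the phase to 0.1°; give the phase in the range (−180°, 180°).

-109.6 dB, -163.6°

At s = jω = j1701:
pole (s+500): 500 + j1701 → |·| = √(500²+1701²) = √3143401 ≈ 1773, ∠ = arctan(1701/500) ≈ 73.62°
pole at origin: |s| = 1701, ∠ = 90.00° (in denominator)
|G| = 10 / 3.0159e+06 ≈ 3.3158e-06
Gain = 20 log₁₀(3.3158e-06) ≈ -109.59 dB
∠G = 0.00° − 163.62° = -163.62°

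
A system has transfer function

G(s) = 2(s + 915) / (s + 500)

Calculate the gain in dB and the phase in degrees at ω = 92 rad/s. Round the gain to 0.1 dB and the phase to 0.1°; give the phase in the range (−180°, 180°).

11.2 dB, -4.7°

At s = jω = j92:
zero (s+915): 915 + j92 → |·| = √(915²+92²) = √845689 ≈ 919.61, ∠ = arctan(92/915) ≈ 5.74°
pole (s+500): 500 + j92 → |·| = √(500²+92²) = √258464 ≈ 508.39, ∠ = arctan(92/500) ≈ 10.43°
|G| = 2 · 919.61 / 508.39 ≈ 3.6177
Gain = 20 log₁₀(3.6177) ≈ 11.17 dB
∠G = 5.74° − 10.43° = -4.69°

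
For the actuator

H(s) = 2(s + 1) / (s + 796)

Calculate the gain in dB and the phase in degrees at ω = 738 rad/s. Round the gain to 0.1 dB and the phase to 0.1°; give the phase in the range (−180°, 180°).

2.7 dB, 47.1°

At s = jω = j738:
zero (s+1): 1 + j738 → |·| = √(1²+738²) = √544645 ≈ 738, ∠ = arctan(738/1) ≈ 89.92°
pole (s+796): 796 + j738 → |·| = √(796²+738²) = √1178260 ≈ 1085.5, ∠ = arctan(738/796) ≈ 42.83°
|H| = 2 · 738 / 1085.5 ≈ 1.3597
Gain = 20 log₁₀(1.3597) ≈ 2.67 dB
∠H = 89.92° − 42.83° = 47.09°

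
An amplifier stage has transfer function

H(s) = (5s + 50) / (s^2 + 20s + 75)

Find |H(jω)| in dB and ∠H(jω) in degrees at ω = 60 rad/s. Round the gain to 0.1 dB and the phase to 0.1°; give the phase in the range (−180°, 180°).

Substitute s = j60:
Numerator: 5(j60) + 50 = 50 + j300
Denominator: (j60)^2 + 20(j60) + 75 = -3525 + j1200
|N| = √(50² + 300²) ≈ 304.14, ∠N ≈ 80.54°
|D| = √(3525² + 1200²) ≈ 3723.7, ∠D ≈ 161.20°
|H| = 304.14 / 3723.7 ≈ 0.081677
Gain = 20 log₁₀(0.081677) ≈ -21.76 dB
∠H = 80.54° − 161.20° = -80.66°

-21.8 dB, -80.7°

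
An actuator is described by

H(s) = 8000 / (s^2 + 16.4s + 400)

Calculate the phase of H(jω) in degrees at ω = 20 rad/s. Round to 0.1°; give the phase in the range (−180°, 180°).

At s = jω = j20:
quadratic: (j20)² + 16.4·j20 + 400 = 0 + j328 → |·| ≈ 328, ∠ ≈ 90.00°
∠H = 0.00° − 90.00° = -90.00°

-90.0°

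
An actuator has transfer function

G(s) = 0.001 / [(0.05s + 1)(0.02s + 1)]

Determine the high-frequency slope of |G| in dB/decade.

Each pole contributes −20 dB/decade at high frequency; each zero contributes +20 dB/decade.
Net: 0 zero(s) − 2 pole(s) → -40 dB/decade.

-40 dB/decade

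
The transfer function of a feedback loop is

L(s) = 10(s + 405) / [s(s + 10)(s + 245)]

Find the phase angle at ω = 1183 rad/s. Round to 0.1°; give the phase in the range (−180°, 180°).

At s = jω = j1183:
zero (s+405): 405 + j1183 → |·| = √(405²+1183²) = √1563514 ≈ 1250.4, ∠ = arctan(1183/405) ≈ 71.10°
pole (s+10): 10 + j1183 → |·| = √(10²+1183²) = √1399589 ≈ 1183, ∠ = arctan(1183/10) ≈ 89.52°
pole (s+245): 245 + j1183 → |·| = √(245²+1183²) = √1459514 ≈ 1208.1, ∠ = arctan(1183/245) ≈ 78.30°
pole at origin: |s| = 1183, ∠ = 90.00° (in denominator)
∠L = 71.10° − 257.82° = -186.72° ≡ 173.28° (principal value)

173.3°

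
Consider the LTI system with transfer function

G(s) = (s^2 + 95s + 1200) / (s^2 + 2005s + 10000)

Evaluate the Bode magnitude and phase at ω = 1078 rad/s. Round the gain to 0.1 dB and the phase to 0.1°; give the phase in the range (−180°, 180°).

Substitute s = j1078:
Numerator: (j1078)^2 + 95(j1078) + 1200 = -1160884 + j102410
Denominator: (j1078)^2 + 2005(j1078) + 10000 = -1152084 + j2161390
|N| = √(1160884² + 102410²) ≈ 1.1654e+06, ∠N ≈ 174.96°
|D| = √(1152084² + 2161390²) ≈ 2.4493e+06, ∠D ≈ 118.06°
|G| = 1.1654e+06 / 2.4493e+06 ≈ 0.47581
Gain = 20 log₁₀(0.47581) ≈ -6.45 dB
∠G = 174.96° − 118.06° = 56.90°

-6.5 dB, 56.9°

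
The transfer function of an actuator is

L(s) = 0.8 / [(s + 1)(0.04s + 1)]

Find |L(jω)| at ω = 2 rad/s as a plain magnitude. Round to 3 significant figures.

At ω = 2 rad/s:
pole (1 + j2·1) = 1 + j2 → |·| ≈ 2.2361, ∠ ≈ 63.43°
pole (1 + j2·0.04) = 1 + j0.08 → |·| ≈ 1.0032, ∠ ≈ 4.57°
|L| = 0.8 · 1 / (2.2361 · 1.0032) ≈ 0.35662

0.357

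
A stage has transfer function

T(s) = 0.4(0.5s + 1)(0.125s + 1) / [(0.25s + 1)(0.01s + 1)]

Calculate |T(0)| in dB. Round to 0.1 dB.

T(0) = 0.4 · 1 / 1 = 0.4
20 log₁₀(0.4) ≈ -7.96 dB

-8.0 dB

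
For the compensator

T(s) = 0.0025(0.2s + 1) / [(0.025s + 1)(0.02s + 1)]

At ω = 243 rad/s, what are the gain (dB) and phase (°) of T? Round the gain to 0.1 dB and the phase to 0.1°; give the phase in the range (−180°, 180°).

At ω = 243 rad/s:
zero (1 + j243·0.2) = 1 + j48.6 → |·| ≈ 48.61, ∠ ≈ 88.82°
pole (1 + j243·0.025) = 1 + j6.075 → |·| ≈ 6.1568, ∠ ≈ 80.65°
pole (1 + j243·0.02) = 1 + j4.86 → |·| ≈ 4.9618, ∠ ≈ 78.37°
|T| = 0.0025 · 48.61 / (6.1568 · 4.9618) ≈ 0.0039781
Gain = 20 log₁₀(0.0039781) ≈ -48.01 dB
∠T = (88.82°) − (80.65° + 78.37°) = -70.20°

-48.0 dB, -70.2°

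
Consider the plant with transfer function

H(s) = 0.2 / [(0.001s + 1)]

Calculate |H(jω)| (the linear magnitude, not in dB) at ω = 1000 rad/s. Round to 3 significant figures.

At ω = 1000 rad/s:
pole (1 + j1000·0.001) = 1 + j1 → |·| ≈ 1.4142, ∠ ≈ 45.00°
|H| = 0.2 · 1 / (1.4142) ≈ 0.14142

0.141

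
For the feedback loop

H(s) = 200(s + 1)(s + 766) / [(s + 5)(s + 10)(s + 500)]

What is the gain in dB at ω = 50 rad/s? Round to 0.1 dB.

15.5 dB

At s = jω = j50:
zero (s+1): 1 + j50 → |·| = √(1²+50²) = √2501 ≈ 50.01, ∠ = arctan(50/1) ≈ 88.85°
zero (s+766): 766 + j50 → |·| = √(766²+50²) = √589256 ≈ 767.63, ∠ = arctan(50/766) ≈ 3.73°
pole (s+5): 5 + j50 → |·| = √(5²+50²) = √2525 ≈ 50.249, ∠ = arctan(50/5) ≈ 84.29°
pole (s+10): 10 + j50 → |·| = √(10²+50²) = √2600 ≈ 50.99, ∠ = arctan(50/10) ≈ 78.69°
pole (s+500): 500 + j50 → |·| = √(500²+50²) = √252500 ≈ 502.49, ∠ = arctan(50/500) ≈ 5.71°
|H| = 200 · 38389 / 1.2875e+06 ≈ 5.9633
Gain = 20 log₁₀(5.9633) ≈ 15.51 dB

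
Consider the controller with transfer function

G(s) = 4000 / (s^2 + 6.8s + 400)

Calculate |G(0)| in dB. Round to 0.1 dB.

G(0) = 4000 / 400 = 10
20 log₁₀(10) ≈ 20.00 dB

20.0 dB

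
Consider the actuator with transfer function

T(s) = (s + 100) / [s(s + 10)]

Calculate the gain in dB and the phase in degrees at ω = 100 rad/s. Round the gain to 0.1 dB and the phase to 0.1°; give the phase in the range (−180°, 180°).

-37.0 dB, -129.3°

At s = jω = j100:
zero (s+100): 100 + j100 → |·| = √(100²+100²) = √20000 ≈ 141.42, ∠ = arctan(100/100) ≈ 45.00°
pole (s+10): 10 + j100 → |·| = √(10²+100²) = √10100 ≈ 100.5, ∠ = arctan(100/10) ≈ 84.29°
pole at origin: |s| = 100, ∠ = 90.00° (in denominator)
|T| = 1 · 141.42 / 10050 ≈ 0.014072
Gain = 20 log₁₀(0.014072) ≈ -37.03 dB
∠T = 45.00° − 174.29° = -129.29°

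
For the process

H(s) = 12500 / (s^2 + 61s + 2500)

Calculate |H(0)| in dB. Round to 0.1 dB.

H(0) = 12500 / 2500 = 5
20 log₁₀(5) ≈ 13.98 dB

14.0 dB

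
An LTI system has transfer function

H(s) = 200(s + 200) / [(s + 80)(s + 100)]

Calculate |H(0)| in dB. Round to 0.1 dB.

H(0) = 200·200 / (80·100) = 5
20 log₁₀(5) ≈ 13.98 dB

14.0 dB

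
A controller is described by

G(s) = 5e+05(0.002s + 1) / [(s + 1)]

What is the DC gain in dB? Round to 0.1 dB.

114.0 dB

G(0) = 5e+05 · 1 / 1 = 5e+05
20 log₁₀(5e+05) ≈ 113.98 dB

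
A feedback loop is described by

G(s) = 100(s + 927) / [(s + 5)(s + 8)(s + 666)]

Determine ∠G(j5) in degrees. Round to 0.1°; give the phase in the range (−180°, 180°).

-77.1°

At s = jω = j5:
zero (s+927): 927 + j5 → |·| = √(927²+5²) = √859354 ≈ 927.01, ∠ = arctan(5/927) ≈ 0.31°
pole (s+5): 5 + j5 → |·| = √(5²+5²) = √50 ≈ 7.0711, ∠ = arctan(5/5) ≈ 45.00°
pole (s+8): 8 + j5 → |·| = √(8²+5²) = √89 ≈ 9.434, ∠ = arctan(5/8) ≈ 32.01°
pole (s+666): 666 + j5 → |·| = √(666²+5²) = √443581 ≈ 666.02, ∠ = arctan(5/666) ≈ 0.43°
∠G = 0.31° − 77.44° = -77.13°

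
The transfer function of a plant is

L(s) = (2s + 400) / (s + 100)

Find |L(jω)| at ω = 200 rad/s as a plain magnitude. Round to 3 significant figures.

2.53

Substitute s = j200:
Numerator: 2(j200) + 400 = 400 + j400
Denominator: (j200) + 100 = 100 + j200
|N| = √(400² + 400²) ≈ 565.69, ∠N ≈ 45.00°
|D| = √(100² + 200²) ≈ 223.61, ∠D ≈ 63.43°
|L| = 565.69 / 223.61 ≈ 2.5298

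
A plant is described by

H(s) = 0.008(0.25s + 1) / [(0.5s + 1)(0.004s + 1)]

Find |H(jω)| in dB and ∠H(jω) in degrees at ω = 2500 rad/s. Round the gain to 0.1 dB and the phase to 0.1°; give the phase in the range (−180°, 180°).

-68.0 dB, -84.3°

At ω = 2500 rad/s:
zero (1 + j2500·0.25) = 1 + j625 → |·| ≈ 625, ∠ ≈ 89.91°
pole (1 + j2500·0.5) = 1 + j1250 → |·| ≈ 1250, ∠ ≈ 89.95°
pole (1 + j2500·0.004) = 1 + j10 → |·| ≈ 10.05, ∠ ≈ 84.29°
|H| = 0.008 · 625 / (1250 · 10.05) ≈ 0.00039801
Gain = 20 log₁₀(0.00039801) ≈ -68.00 dB
∠H = (89.91°) − (89.95° + 84.29°) = -84.33°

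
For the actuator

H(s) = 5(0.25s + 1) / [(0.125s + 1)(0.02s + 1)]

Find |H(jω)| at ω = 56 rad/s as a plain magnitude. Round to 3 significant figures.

6.61

At ω = 56 rad/s:
zero (1 + j56·0.25) = 1 + j14 → |·| ≈ 14.036, ∠ ≈ 85.91°
pole (1 + j56·0.125) = 1 + j7 → |·| ≈ 7.0711, ∠ ≈ 81.87°
pole (1 + j56·0.02) = 1 + j1.12 → |·| ≈ 1.5015, ∠ ≈ 48.24°
|H| = 5 · 14.036 / (7.0711 · 1.5015) ≈ 6.61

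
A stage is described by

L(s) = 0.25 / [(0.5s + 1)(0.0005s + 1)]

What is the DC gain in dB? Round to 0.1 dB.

-12.0 dB

L(0) = 0.25 · 1 / 1 = 0.25
20 log₁₀(0.25) ≈ -12.04 dB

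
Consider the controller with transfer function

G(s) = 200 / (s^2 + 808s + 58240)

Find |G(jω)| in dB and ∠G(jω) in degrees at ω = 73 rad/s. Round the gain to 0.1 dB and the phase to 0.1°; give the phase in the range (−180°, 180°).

Substitute s = j73:
Numerator: 200 = 200 + j0
Denominator: (j73)^2 + 808(j73) + 58240 = 52911 + j58984
|N| = √(200² + 0²) ≈ 200, ∠N ≈ 0.00°
|D| = √(52911² + 58984²) ≈ 79238, ∠D ≈ 48.11°
|G| = 200 / 79238 ≈ 0.002524
Gain = 20 log₁₀(0.002524) ≈ -51.96 dB
∠G = 0.00° − 48.11° = -48.11°

-52.0 dB, -48.1°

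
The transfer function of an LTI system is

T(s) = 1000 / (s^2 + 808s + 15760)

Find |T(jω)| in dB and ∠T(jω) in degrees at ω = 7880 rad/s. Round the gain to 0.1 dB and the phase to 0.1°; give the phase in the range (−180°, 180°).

Substitute s = j7880:
Numerator: 1000 = 1000 + j0
Denominator: (j7880)^2 + 808(j7880) + 15760 = -62078640 + j6367040
|N| = √(1000² + 0²) ≈ 1000, ∠N ≈ 0.00°
|D| = √(62078640² + 6367040²) ≈ 6.2404e+07, ∠D ≈ 174.14°
|T| = 1000 / 6.2404e+07 ≈ 1.6025e-05
Gain = 20 log₁₀(1.6025e-05) ≈ -95.90 dB
∠T = 0.00° − 174.14° = -174.14°

-95.9 dB, -174.1°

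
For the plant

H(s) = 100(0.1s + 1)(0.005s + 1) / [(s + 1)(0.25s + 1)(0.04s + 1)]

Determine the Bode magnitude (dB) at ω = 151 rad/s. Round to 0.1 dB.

At ω = 151 rad/s:
zero (1 + j151·0.1) = 1 + j15.1 → |·| ≈ 15.133, ∠ ≈ 86.21°
zero (1 + j151·0.005) = 1 + j0.755 → |·| ≈ 1.253, ∠ ≈ 37.05°
pole (1 + j151·1) = 1 + j151 → |·| ≈ 151, ∠ ≈ 89.62°
pole (1 + j151·0.25) = 1 + j37.75 → |·| ≈ 37.763, ∠ ≈ 88.48°
pole (1 + j151·0.04) = 1 + j6.04 → |·| ≈ 6.1222, ∠ ≈ 80.60°
|H| = 100 · 15.133 · 1.253 / (151 · 37.763 · 6.1222) ≈ 0.054316
Gain = 20 log₁₀(0.054316) ≈ -25.30 dB

-25.3 dB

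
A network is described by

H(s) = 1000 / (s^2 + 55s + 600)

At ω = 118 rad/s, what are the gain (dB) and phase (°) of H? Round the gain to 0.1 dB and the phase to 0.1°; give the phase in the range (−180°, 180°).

-23.4 dB, -154.0°

Substitute s = j118:
Numerator: 1000 = 1000 + j0
Denominator: (j118)^2 + 55(j118) + 600 = -13324 + j6490
|N| = √(1000² + 0²) ≈ 1000, ∠N ≈ 0.00°
|D| = √(13324² + 6490²) ≈ 14821, ∠D ≈ 154.03°
|H| = 1000 / 14821 ≈ 0.067472
Gain = 20 log₁₀(0.067472) ≈ -23.42 dB
∠H = 0.00° − 154.03° = -154.03°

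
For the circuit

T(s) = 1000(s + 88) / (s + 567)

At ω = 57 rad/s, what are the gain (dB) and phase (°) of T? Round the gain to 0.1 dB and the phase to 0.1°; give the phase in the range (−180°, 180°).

45.3 dB, 27.2°

At s = jω = j57:
zero (s+88): 88 + j57 → |·| = √(88²+57²) = √10993 ≈ 104.85, ∠ = arctan(57/88) ≈ 32.93°
pole (s+567): 567 + j57 → |·| = √(567²+57²) = √324738 ≈ 569.86, ∠ = arctan(57/567) ≈ 5.74°
|T| = 1000 · 104.85 / 569.86 ≈ 183.99
Gain = 20 log₁₀(183.99) ≈ 45.30 dB
∠T = 32.93° − 5.74° = 27.19°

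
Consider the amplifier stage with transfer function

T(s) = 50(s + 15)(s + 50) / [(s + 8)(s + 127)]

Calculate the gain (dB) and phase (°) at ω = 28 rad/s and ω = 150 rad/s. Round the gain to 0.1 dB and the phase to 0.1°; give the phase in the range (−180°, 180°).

At s = jω = j28:
zero (s+15): 15 + j28 → |·| = √(15²+28²) = √1009 ≈ 31.765, ∠ = arctan(28/15) ≈ 61.82°
zero (s+50): 50 + j28 → |·| = √(50²+28²) = √3284 ≈ 57.306, ∠ = arctan(28/50) ≈ 29.25°
pole (s+8): 8 + j28 → |·| = √(8²+28²) = √848 ≈ 29.12, ∠ = arctan(28/8) ≈ 74.05°
pole (s+127): 127 + j28 → |·| = √(127²+28²) = √16913 ≈ 130.05, ∠ = arctan(28/127) ≈ 12.43°
|T| = 50 · 1820.3 / 3787.1 ≈ 24.033
Gain = 20 log₁₀(24.033) ≈ 27.62 dB
∠T = 91.07° − 86.48° = 4.59°

At s = jω = j150:
zero (s+15): 15 + j150 → |·| = √(15²+150²) = √22725 ≈ 150.75, ∠ = arctan(150/15) ≈ 84.29°
zero (s+50): 50 + j150 → |·| = √(50²+150²) = √25000 ≈ 158.11, ∠ = arctan(150/50) ≈ 71.57°
pole (s+8): 8 + j150 → |·| = √(8²+150²) = √22564 ≈ 150.21, ∠ = arctan(150/8) ≈ 86.95°
pole (s+127): 127 + j150 → |·| = √(127²+150²) = √38629 ≈ 196.54, ∠ = arctan(150/127) ≈ 49.75°
|T| = 50 · 23835 / 29522 ≈ 40.368
Gain = 20 log₁₀(40.368) ≈ 32.12 dB
∠T = 155.86° − 136.70° = 19.16°

ω = 28: 27.6 dB, 4.6°; ω = 150: 32.1 dB, 19.2°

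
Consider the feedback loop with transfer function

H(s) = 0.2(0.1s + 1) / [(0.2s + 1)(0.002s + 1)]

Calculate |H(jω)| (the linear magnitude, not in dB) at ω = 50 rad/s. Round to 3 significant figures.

At ω = 50 rad/s:
zero (1 + j50·0.1) = 1 + j5 → |·| ≈ 5.099, ∠ ≈ 78.69°
pole (1 + j50·0.2) = 1 + j10 → |·| ≈ 10.05, ∠ ≈ 84.29°
pole (1 + j50·0.002) = 1 + j0.1 → |·| ≈ 1.005, ∠ ≈ 5.71°
|H| = 0.2 · 5.099 / (10.05 · 1.005) ≈ 0.10097

0.101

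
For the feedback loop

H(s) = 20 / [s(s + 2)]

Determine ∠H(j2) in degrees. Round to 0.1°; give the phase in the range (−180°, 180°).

At s = jω = j2:
pole (s+2): 2 + j2 → |·| = √(2²+2²) = √8 ≈ 2.8284, ∠ = arctan(2/2) ≈ 45.00°
pole at origin: |s| = 2, ∠ = 90.00° (in denominator)
∠H = 0.00° − 135.00° = -135.00°

-135.0°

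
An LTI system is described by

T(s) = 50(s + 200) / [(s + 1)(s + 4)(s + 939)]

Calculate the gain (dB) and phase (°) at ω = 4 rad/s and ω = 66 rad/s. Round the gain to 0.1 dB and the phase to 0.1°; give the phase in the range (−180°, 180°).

ω = 4: -6.8 dB, -120.1°; ω = 66: -51.8 dB, -161.4°

At s = jω = j4:
zero (s+200): 200 + j4 → |·| = √(200²+4²) = √40016 ≈ 200.04, ∠ = arctan(4/200) ≈ 1.15°
pole (s+1): 1 + j4 → |·| = √(1²+4²) = √17 ≈ 4.1231, ∠ = arctan(4/1) ≈ 75.96°
pole (s+4): 4 + j4 → |·| = √(4²+4²) = √32 ≈ 5.6569, ∠ = arctan(4/4) ≈ 45.00°
pole (s+939): 939 + j4 → |·| = √(939²+4²) = √881737 ≈ 939.01, ∠ = arctan(4/939) ≈ 0.24°
|T| = 50 · 200.04 / 21901 ≈ 0.45669
Gain = 20 log₁₀(0.45669) ≈ -6.81 dB
∠T = 1.15° − 121.20° = -120.05°

At s = jω = j66:
zero (s+200): 200 + j66 → |·| = √(200²+66²) = √44356 ≈ 210.61, ∠ = arctan(66/200) ≈ 18.26°
pole (s+1): 1 + j66 → |·| = √(1²+66²) = √4357 ≈ 66.008, ∠ = arctan(66/1) ≈ 89.13°
pole (s+4): 4 + j66 → |·| = √(4²+66²) = √4372 ≈ 66.121, ∠ = arctan(66/4) ≈ 86.53°
pole (s+939): 939 + j66 → |·| = √(939²+66²) = √886077 ≈ 941.32, ∠ = arctan(66/939) ≈ 4.02°
|T| = 50 · 210.61 / 4.1084e+06 ≈ 0.0025632
Gain = 20 log₁₀(0.0025632) ≈ -51.82 dB
∠T = 18.26° − 179.68° = -161.42°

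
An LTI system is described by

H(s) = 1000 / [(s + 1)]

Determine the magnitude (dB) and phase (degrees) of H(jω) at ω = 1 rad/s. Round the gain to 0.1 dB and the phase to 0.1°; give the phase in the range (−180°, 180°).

57.0 dB, -45.0°

At ω = 1 rad/s:
pole (1 + j1·1) = 1 + j1 → |·| ≈ 1.4142, ∠ ≈ 45.00°
|H| = 1000 · 1 / (1.4142) ≈ 707.11
Gain = 20 log₁₀(707.11) ≈ 56.99 dB
∠H = (0°) − (45.00°) = -45.00°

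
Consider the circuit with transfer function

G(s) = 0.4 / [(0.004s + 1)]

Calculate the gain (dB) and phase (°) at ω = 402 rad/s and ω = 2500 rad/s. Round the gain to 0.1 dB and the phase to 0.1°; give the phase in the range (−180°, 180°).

ω = 402: -13.5 dB, -58.1°; ω = 2500: -28.0 dB, -84.3°

At ω = 402 rad/s:
pole (1 + j402·0.004) = 1 + j1.608 → |·| ≈ 1.8936, ∠ ≈ 58.12°
|G| = 0.4 · 1 / (1.8936) ≈ 0.21124
Gain = 20 log₁₀(0.21124) ≈ -13.50 dB
∠G = (0°) − (58.12°) = -58.12°

At ω = 2500 rad/s:
pole (1 + j2500·0.004) = 1 + j10 → |·| ≈ 10.05, ∠ ≈ 84.29°
|G| = 0.4 · 1 / (10.05) ≈ 0.039801
Gain = 20 log₁₀(0.039801) ≈ -28.00 dB
∠G = (0°) − (84.29°) = -84.29°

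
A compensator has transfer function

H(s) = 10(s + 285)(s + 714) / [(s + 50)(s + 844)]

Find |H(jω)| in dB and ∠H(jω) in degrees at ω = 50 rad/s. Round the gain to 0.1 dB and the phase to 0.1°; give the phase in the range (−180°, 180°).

30.8 dB, -34.4°

At s = jω = j50:
zero (s+285): 285 + j50 → |·| = √(285²+50²) = √83725 ≈ 289.35, ∠ = arctan(50/285) ≈ 9.95°
zero (s+714): 714 + j50 → |·| = √(714²+50²) = √512296 ≈ 715.75, ∠ = arctan(50/714) ≈ 4.01°
pole (s+50): 50 + j50 → |·| = √(50²+50²) = √5000 ≈ 70.711, ∠ = arctan(50/50) ≈ 45.00°
pole (s+844): 844 + j50 → |·| = √(844²+50²) = √714836 ≈ 845.48, ∠ = arctan(50/844) ≈ 3.39°
|H| = 10 · 2.071e+05 / 59785 ≈ 34.641
Gain = 20 log₁₀(34.641) ≈ 30.79 dB
∠H = 13.96° − 48.39° = -34.43°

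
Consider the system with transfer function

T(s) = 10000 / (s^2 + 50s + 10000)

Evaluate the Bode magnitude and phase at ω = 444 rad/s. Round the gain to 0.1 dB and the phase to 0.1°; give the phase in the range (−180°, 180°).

-25.5 dB, -173.2°

At s = jω = j444:
quadratic: (j444)² + 50·j444 + 10000 = -187136 + j22200 → |·| ≈ 1.8845e+05, ∠ ≈ 173.23°
|T| = 10000 / 1.8845e+05 ≈ 0.053064
Gain = 20 log₁₀(0.053064) ≈ -25.50 dB
∠T = 0.00° − 173.23° = -173.23°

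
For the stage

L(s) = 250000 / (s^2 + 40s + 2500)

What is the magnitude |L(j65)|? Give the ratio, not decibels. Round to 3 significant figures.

80.1

At s = jω = j65:
quadratic: (j65)² + 40·j65 + 2500 = -1725 + j2600 → |·| ≈ 3120.2, ∠ ≈ 123.56°
|L| = 250000 / 3120.2 ≈ 80.123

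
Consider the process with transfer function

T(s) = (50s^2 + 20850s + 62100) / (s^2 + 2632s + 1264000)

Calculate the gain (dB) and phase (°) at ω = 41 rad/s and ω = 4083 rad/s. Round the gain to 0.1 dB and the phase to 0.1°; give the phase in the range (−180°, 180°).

ω = 41: -3.4 dB, 86.6°; ω = 4083: 33.0 dB, 29.1°

Substitute s = j41:
Numerator: 50(j41)^2 + 20850(j41) + 62100 = -21950 + j854850
Denominator: (j41)^2 + 2632(j41) + 1264000 = 1262319 + j107912
|N| = √(21950² + 854850²) ≈ 8.5513e+05, ∠N ≈ 91.47°
|D| = √(1262319² + 107912²) ≈ 1.2669e+06, ∠D ≈ 4.89°
|T| = 8.5513e+05 / 1.2669e+06 ≈ 0.67498
Gain = 20 log₁₀(0.67498) ≈ -3.41 dB
∠T = 91.47° − 4.89° = 86.58°

Substitute s = j4083:
Numerator: 50(j4083)^2 + 20850(j4083) + 62100 = -833482350 + j85130550
Denominator: (j4083)^2 + 2632(j4083) + 1264000 = -15406889 + j10746456
|N| = √(833482350² + 85130550²) ≈ 8.3782e+08, ∠N ≈ 174.17°
|D| = √(15406889² + 10746456²) ≈ 1.8785e+07, ∠D ≈ 145.10°
|T| = 8.3782e+08 / 1.8785e+07 ≈ 44.6
Gain = 20 log₁₀(44.6) ≈ 32.99 dB
∠T = 174.17° − 145.10° = 29.07°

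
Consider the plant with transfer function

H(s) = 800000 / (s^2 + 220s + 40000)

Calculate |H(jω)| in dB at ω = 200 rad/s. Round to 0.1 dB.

25.2 dB

At s = jω = j200:
quadratic: (j200)² + 220·j200 + 40000 = 0 + j44000 → |·| ≈ 44000, ∠ ≈ 90.00°
|H| = 800000 / 44000 ≈ 18.182
Gain = 20 log₁₀(18.182) ≈ 25.19 dB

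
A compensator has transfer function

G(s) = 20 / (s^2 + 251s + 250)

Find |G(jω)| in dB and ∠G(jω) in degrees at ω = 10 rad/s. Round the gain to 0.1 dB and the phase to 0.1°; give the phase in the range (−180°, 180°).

-42.0 dB, -86.6°

Substitute s = j10:
Numerator: 20 = 20 + j0
Denominator: (j10)^2 + 251(j10) + 250 = 150 + j2510
|N| = √(20² + 0²) ≈ 20, ∠N ≈ 0.00°
|D| = √(150² + 2510²) ≈ 2514.5, ∠D ≈ 86.58°
|G| = 20 / 2514.5 ≈ 0.0079539
Gain = 20 log₁₀(0.0079539) ≈ -41.99 dB
∠G = 0.00° − 86.58° = -86.58°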